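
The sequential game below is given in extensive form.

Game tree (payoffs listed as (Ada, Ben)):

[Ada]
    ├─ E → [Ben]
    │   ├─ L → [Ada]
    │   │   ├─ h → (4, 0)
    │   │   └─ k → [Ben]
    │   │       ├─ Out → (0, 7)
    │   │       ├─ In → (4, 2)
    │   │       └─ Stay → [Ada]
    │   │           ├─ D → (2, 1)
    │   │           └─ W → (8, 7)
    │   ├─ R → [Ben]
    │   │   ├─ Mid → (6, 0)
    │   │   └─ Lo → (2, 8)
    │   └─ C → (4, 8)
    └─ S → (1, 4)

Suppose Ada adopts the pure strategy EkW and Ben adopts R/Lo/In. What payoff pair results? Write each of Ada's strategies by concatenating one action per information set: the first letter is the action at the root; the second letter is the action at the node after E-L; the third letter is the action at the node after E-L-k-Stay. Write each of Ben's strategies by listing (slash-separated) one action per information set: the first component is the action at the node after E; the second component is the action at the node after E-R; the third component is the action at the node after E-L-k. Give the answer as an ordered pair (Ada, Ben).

(2, 8)

Trace the play path from the root:
  Ada plays E
  Ben plays R at [E]
  Ben plays Lo at [E-R]
→ terminal payoff (2, 8).
(Ada's choice at the node after E-L is never reached on this path, so it doesn't affect the outcome.)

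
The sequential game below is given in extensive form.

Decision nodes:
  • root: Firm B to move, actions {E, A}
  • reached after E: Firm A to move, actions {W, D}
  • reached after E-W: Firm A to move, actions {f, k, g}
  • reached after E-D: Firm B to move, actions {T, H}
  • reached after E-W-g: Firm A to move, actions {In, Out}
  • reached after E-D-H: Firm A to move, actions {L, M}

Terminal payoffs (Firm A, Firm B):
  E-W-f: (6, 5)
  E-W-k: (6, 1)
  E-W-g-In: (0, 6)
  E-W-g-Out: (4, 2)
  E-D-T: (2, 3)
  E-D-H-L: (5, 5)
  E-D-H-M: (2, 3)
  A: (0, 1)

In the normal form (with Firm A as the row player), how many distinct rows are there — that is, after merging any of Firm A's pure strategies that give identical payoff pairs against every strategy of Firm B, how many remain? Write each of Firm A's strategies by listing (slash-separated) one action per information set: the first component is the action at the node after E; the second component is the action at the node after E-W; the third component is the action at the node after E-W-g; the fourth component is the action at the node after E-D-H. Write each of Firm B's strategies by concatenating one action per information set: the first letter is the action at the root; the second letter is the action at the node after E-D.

Firm A has 24 pure strategies: W/f/In/L, W/f/In/M, W/f/Out/L, W/f/Out/M, W/k/In/L, W/k/In/M, W/k/Out/L, W/k/Out/M, W/g/In/L, W/g/In/M, W/g/Out/L, W/g/Out/M, D/f/In/L, D/f/In/M, D/f/Out/L, D/f/Out/M, D/k/In/L, D/k/In/M, D/k/Out/L, D/k/Out/M, D/g/In/L, D/g/In/M, D/g/Out/L, D/g/Out/M. Columns: ET, EH, AT, AH.
{W/f/In/L, W/f/In/M, W/f/Out/L, W/f/Out/M} → row (6,5) (6,5) (0,1) (0,1)
{W/k/In/L, W/k/In/M, W/k/Out/L, W/k/Out/M} → row (6,1) (6,1) (0,1) (0,1)
{W/g/In/L, W/g/In/M} → row (0,6) (0,6) (0,1) (0,1)
{W/g/Out/L, W/g/Out/M} → row (4,2) (4,2) (0,1) (0,1)
{D/f/In/L, D/f/Out/L, D/k/In/L, D/k/Out/L, D/g/In/L, D/g/Out/L} → row (2,3) (5,5) (0,1) (0,1)
{D/f/In/M, D/f/Out/M, D/k/In/M, D/k/Out/M, D/g/In/M, D/g/Out/M} → row (2,3) (2,3) (0,1) (0,1)
That's 6 distinct rows out of 24 strategies.

6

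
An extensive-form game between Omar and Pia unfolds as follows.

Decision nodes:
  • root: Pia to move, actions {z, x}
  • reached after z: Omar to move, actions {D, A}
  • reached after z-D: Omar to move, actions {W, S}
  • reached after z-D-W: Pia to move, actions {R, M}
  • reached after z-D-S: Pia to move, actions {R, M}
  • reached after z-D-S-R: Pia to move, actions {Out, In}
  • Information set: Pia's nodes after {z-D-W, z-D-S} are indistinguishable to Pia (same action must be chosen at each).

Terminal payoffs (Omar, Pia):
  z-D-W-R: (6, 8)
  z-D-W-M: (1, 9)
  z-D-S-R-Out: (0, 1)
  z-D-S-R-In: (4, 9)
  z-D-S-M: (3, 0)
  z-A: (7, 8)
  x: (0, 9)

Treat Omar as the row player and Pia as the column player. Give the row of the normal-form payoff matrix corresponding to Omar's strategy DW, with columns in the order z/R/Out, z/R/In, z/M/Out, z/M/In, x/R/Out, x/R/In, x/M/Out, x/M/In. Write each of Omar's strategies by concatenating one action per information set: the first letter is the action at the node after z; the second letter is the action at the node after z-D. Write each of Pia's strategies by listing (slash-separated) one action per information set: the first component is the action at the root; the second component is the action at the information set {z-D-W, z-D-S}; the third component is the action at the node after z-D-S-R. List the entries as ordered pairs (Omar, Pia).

(6,8) (6,8) (1,9) (1,9) (0,9) (0,9) (0,9) (0,9)

vs z/R/Out: Pia plays z → Omar plays D at [z] → Omar plays W at [z-D] → Pia plays R at [z-D-W] → (6, 8)
vs z/R/In: Pia plays z → Omar plays D at [z] → Omar plays W at [z-D] → Pia plays R at [z-D-W] → (6, 8)
vs z/M/Out: Pia plays z → Omar plays D at [z] → Omar plays W at [z-D] → Pia plays M at [z-D-W] → (1, 9)
vs z/M/In: Pia plays z → Omar plays D at [z] → Omar plays W at [z-D] → Pia plays M at [z-D-W] → (1, 9)
vs x/R/Out: Pia plays x → (0, 9)
vs x/R/In: Pia plays x → (0, 9)
vs x/M/Out: Pia plays x → (0, 9)
vs x/M/In: Pia plays x → (0, 9)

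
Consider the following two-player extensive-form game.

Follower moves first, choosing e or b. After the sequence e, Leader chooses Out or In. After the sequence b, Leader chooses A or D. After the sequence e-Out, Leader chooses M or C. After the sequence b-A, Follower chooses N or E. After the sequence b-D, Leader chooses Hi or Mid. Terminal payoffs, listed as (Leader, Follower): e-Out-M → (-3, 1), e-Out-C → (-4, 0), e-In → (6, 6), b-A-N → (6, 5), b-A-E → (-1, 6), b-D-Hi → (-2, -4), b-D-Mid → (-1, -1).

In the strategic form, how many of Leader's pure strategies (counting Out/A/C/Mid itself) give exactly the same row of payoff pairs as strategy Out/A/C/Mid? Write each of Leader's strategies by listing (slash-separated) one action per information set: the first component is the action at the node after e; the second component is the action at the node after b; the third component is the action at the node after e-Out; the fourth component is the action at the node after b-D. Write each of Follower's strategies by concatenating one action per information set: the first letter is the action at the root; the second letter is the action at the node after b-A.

Row for Out/A/C/Mid (columns eN, eE, bN, bE): (-4,0) (-4,0) (6,5) (-1,6).
Under Out/A/C/Mid, Leader's choice at the node after b-D can never be reached regardless of what Follower does, so varying those choices leaves every outcome unchanged.
Holding the reachable choices fixed and varying the unreachable one freely already gives 2 equivalent strategies.
No other strategy reproduces this row, so those 2 are the full class: Out/A/C/Hi, Out/A/C/Mid.

2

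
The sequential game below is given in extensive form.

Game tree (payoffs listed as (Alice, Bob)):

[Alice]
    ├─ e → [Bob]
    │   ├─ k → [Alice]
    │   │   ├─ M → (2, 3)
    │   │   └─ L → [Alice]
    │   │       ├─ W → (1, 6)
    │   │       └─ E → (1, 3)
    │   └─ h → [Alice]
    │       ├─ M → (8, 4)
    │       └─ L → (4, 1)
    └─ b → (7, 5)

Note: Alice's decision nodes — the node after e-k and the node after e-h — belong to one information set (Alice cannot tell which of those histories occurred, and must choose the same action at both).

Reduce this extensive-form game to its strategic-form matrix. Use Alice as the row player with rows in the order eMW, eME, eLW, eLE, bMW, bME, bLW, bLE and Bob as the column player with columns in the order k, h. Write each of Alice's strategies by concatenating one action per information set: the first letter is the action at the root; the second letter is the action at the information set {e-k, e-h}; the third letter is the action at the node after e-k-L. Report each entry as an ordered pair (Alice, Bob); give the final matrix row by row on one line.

            k        h
 eMW    (2,3)    (8,4)
 eME    (2,3)    (8,4)
 eLW    (1,6)    (4,1)
 eLE    (1,3)    (4,1)
 bMW    (7,5)    (7,5)
 bME    (7,5)    (7,5)
 bLW    (7,5)    (7,5)
 bLE    (7,5)    (7,5)

eMW: (2,3) (8,4) | eME: (2,3) (8,4) | eLW: (1,6) (4,1) | eLE: (1,3) (4,1) | bMW: (7,5) (7,5) | bME: (7,5) (7,5) | bLW: (7,5) (7,5) | bLE: (7,5) (7,5)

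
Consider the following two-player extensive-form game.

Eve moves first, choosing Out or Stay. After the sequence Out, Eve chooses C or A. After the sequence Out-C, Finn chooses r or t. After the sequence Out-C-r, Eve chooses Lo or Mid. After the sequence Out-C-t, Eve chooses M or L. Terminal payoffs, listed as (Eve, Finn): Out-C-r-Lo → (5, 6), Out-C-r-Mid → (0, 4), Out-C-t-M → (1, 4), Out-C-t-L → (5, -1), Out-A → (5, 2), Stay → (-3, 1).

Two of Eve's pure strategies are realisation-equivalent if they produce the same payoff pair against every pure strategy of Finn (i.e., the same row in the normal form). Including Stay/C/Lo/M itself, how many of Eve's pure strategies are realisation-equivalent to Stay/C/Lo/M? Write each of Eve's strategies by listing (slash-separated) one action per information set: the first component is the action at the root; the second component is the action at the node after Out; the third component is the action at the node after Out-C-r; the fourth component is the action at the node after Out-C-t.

8

Row for Stay/C/Lo/M (columns r, t): (-3,1) (-3,1).
Under Stay/C/Lo/M, Eve's choice at the node after Out and at the node after Out-C-r and at the node after Out-C-t can never be reached regardless of what Finn does, so varying those choices leaves every outcome unchanged.
Holding the reachable choices fixed and varying the unreachable ones freely already gives 2 × 2 × 2 = 8 equivalent strategies.
No other strategy reproduces this row, so those 8 are the full class: Stay/C/Lo/M, Stay/C/Lo/L, Stay/C/Mid/M, Stay/C/Mid/L, Stay/A/Lo/M, Stay/A/Lo/L, Stay/A/Mid/M, Stay/A/Mid/L.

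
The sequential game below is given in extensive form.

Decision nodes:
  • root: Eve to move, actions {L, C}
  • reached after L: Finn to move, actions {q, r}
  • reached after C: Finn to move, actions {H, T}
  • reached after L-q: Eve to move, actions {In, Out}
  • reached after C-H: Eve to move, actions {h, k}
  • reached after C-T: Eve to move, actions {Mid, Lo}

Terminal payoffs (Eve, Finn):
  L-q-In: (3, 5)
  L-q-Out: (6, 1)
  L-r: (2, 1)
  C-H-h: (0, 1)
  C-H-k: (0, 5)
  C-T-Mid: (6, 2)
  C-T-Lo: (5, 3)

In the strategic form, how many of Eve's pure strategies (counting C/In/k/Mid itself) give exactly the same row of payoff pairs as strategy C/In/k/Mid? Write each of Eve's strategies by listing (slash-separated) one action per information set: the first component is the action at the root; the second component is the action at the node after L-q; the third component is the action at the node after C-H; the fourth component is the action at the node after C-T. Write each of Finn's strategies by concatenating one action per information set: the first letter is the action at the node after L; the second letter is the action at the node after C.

2

Row for C/In/k/Mid (columns qH, qT, rH, rT): (0,5) (6,2) (0,5) (6,2).
Under C/In/k/Mid, Eve's choice at the node after L-q can never be reached regardless of what Finn does, so varying those choices leaves every outcome unchanged.
Holding the reachable choices fixed and varying the unreachable one freely already gives 2 equivalent strategies.
No other strategy reproduces this row, so those 2 are the full class: C/In/k/Mid, C/Out/k/Mid.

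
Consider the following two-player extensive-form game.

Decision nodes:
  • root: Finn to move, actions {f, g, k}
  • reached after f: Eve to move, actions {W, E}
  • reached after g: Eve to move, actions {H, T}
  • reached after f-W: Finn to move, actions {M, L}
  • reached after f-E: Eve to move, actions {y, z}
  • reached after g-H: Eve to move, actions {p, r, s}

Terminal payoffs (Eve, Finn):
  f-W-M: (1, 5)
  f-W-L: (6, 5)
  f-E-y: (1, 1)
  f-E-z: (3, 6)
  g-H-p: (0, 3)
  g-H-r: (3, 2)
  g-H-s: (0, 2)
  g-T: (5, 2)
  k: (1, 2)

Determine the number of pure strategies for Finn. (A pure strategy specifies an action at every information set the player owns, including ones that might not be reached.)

6

Finn owns the root with actions {f, g, k} — three choices.
Finn owns the node after f-W with actions {M, L} — two choices.
A pure strategy fixes one action at each information set independently, so the count is the product 3 × 2 = 6.
(For reference, Eve has 24 pure strategies, giving a 6×24 normal-form matrix.)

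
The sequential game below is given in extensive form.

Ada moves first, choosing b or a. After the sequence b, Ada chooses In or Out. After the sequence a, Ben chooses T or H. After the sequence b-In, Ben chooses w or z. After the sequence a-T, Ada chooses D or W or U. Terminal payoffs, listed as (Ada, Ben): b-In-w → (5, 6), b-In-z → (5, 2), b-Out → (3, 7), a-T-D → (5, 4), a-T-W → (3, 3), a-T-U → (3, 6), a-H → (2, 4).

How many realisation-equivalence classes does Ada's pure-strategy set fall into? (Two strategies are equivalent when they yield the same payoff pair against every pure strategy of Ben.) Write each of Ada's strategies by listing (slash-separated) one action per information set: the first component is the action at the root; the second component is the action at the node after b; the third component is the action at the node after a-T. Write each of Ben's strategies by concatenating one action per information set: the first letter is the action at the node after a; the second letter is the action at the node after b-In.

Ada has 12 pure strategies: b/In/D, b/In/W, b/In/U, b/Out/D, b/Out/W, b/Out/U, a/In/D, a/In/W, a/In/U, a/Out/D, a/Out/W, a/Out/U. Columns: Tw, Tz, Hw, Hz.
{b/In/D, b/In/W, b/In/U} → row (5,6) (5,2) (5,6) (5,2)
{b/Out/D, b/Out/W, b/Out/U} → row (3,7) (3,7) (3,7) (3,7)
{a/In/D, a/Out/D} → row (5,4) (5,4) (2,4) (2,4)
{a/In/W, a/Out/W} → row (3,3) (3,3) (2,4) (2,4)
{a/In/U, a/Out/U} → row (3,6) (3,6) (2,4) (2,4)
That's 5 distinct rows out of 12 strategies.

5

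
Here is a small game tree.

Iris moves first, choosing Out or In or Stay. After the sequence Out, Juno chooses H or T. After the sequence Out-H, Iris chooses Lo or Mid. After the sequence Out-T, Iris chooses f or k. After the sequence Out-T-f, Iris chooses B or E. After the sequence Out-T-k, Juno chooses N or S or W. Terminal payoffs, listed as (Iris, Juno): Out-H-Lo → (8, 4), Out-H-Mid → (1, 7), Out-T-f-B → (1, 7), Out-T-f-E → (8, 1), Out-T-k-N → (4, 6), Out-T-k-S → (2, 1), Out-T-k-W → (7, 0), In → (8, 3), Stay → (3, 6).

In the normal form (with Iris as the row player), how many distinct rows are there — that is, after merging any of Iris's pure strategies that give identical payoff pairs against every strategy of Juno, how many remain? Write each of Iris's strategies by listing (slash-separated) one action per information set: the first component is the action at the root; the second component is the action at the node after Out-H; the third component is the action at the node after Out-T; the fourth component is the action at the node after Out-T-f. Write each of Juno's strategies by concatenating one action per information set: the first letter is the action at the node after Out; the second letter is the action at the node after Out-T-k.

Iris has 24 pure strategies: Out/Lo/f/B, Out/Lo/f/E, Out/Lo/k/B, Out/Lo/k/E, Out/Mid/f/B, Out/Mid/f/E, Out/Mid/k/B, Out/Mid/k/E, In/Lo/f/B, In/Lo/f/E, In/Lo/k/B, In/Lo/k/E, In/Mid/f/B, In/Mid/f/E, In/Mid/k/B, In/Mid/k/E, Stay/Lo/f/B, Stay/Lo/f/E, Stay/Lo/k/B, Stay/Lo/k/E, Stay/Mid/f/B, Stay/Mid/f/E, Stay/Mid/k/B, Stay/Mid/k/E. Columns: HN, HS, HW, TN, TS, TW.
{Out/Lo/f/B} → row (8,4) (8,4) (8,4) (1,7) (1,7) (1,7)
{Out/Lo/f/E} → row (8,4) (8,4) (8,4) (8,1) (8,1) (8,1)
{Out/Lo/k/B, Out/Lo/k/E} → row (8,4) (8,4) (8,4) (4,6) (2,1) (7,0)
{Out/Mid/f/B} → row (1,7) (1,7) (1,7) (1,7) (1,7) (1,7)
{Out/Mid/f/E} → row (1,7) (1,7) (1,7) (8,1) (8,1) (8,1)
{Out/Mid/k/B, Out/Mid/k/E} → row (1,7) (1,7) (1,7) (4,6) (2,1) (7,0)
{In/Lo/f/B, In/Lo/f/E, In/Lo/k/B, In/Lo/k/E, In/Mid/f/B, In/Mid/f/E, In/Mid/k/B, In/Mid/k/E} → row (8,3) (8,3) (8,3) (8,3) (8,3) (8,3)
{Stay/Lo/f/B, Stay/Lo/f/E, Stay/Lo/k/B, Stay/Lo/k/E, Stay/Mid/f/B, Stay/Mid/f/E, Stay/Mid/k/B, Stay/Mid/k/E} → row (3,6) (3,6) (3,6) (3,6) (3,6) (3,6)
That's 8 distinct rows out of 24 strategies.

8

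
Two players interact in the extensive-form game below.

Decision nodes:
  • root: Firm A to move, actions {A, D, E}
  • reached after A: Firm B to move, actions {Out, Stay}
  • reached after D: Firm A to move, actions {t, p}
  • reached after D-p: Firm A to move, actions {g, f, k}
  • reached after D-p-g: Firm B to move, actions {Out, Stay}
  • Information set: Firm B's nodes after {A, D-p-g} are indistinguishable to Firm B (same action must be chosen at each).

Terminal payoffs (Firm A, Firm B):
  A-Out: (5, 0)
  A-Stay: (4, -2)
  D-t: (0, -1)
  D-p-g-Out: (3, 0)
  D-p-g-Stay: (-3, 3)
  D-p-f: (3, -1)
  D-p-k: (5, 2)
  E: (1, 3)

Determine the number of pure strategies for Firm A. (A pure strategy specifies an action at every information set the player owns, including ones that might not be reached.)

18

Firm A owns the root with actions {A, D, E} — three choices.
Firm A owns the node after D with actions {t, p} — two choices.
Firm A owns the node after D-p with actions {g, f, k} — three choices.
A pure strategy fixes one action at each information set independently, so the count is the product 3 × 2 × 3 = 18.
(For reference, Firm B has 2 pure strategies, giving a 18×2 normal-form matrix.)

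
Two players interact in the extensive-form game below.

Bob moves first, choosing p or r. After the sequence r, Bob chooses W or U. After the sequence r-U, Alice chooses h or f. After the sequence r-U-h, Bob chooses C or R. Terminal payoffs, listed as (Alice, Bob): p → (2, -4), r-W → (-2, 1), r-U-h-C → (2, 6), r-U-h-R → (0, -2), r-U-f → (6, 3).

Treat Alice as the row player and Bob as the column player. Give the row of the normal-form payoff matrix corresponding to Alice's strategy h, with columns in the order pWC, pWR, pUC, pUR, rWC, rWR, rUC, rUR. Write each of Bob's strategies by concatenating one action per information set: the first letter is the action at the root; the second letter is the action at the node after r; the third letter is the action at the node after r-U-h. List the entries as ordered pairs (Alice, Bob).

vs pWC: Bob plays p → (2, -4)
vs pWR: Bob plays p → (2, -4)
vs pUC: Bob plays p → (2, -4)
vs pUR: Bob plays p → (2, -4)
vs rWC: Bob plays r → Bob plays W at [r] → (-2, 1)
vs rWR: Bob plays r → Bob plays W at [r] → (-2, 1)
vs rUC: Bob plays r → Bob plays U at [r] → Alice plays h at [r-U] → Bob plays C at [r-U-h] → (2, 6)
vs rUR: Bob plays r → Bob plays U at [r] → Alice plays h at [r-U] → Bob plays R at [r-U-h] → (0, -2)

(2,-4) (2,-4) (2,-4) (2,-4) (-2,1) (-2,1) (2,6) (0,-2)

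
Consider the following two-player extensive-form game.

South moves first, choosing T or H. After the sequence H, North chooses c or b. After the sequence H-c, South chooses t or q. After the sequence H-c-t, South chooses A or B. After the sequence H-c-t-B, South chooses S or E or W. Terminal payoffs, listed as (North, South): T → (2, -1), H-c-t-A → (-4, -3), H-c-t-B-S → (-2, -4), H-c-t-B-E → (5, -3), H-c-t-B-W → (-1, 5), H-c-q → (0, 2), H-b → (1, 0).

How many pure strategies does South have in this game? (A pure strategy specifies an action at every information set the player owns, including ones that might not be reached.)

24

South owns the root with actions {T, H} — two choices.
South owns the node after H-c with actions {t, q} — two choices.
South owns the node after H-c-t with actions {A, B} — two choices.
South owns the node after H-c-t-B with actions {S, E, W} — three choices.
A pure strategy fixes one action at each information set independently, so the count is the product 2 × 2 × 2 × 3 = 24.
(For reference, North has 2 pure strategies, giving a 24×2 normal-form matrix.)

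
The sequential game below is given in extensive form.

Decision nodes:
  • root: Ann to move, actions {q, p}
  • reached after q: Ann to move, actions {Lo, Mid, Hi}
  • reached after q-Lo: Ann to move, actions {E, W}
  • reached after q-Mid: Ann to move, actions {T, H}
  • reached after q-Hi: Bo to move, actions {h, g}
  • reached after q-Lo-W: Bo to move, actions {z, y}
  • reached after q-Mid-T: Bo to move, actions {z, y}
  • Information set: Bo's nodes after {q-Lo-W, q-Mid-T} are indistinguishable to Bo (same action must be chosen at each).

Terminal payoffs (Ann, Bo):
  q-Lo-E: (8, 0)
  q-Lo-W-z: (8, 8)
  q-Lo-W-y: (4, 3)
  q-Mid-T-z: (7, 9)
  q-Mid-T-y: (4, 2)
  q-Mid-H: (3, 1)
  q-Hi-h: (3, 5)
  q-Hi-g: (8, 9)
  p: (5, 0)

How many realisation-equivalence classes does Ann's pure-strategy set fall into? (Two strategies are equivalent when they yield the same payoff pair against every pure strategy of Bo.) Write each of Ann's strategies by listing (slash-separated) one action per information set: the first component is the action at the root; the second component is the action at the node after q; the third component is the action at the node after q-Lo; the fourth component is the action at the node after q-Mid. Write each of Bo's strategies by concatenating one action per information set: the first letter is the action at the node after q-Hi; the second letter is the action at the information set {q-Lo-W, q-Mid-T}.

Ann has 24 pure strategies: q/Lo/E/T, q/Lo/E/H, q/Lo/W/T, q/Lo/W/H, q/Mid/E/T, q/Mid/E/H, q/Mid/W/T, q/Mid/W/H, q/Hi/E/T, q/Hi/E/H, q/Hi/W/T, q/Hi/W/H, p/Lo/E/T, p/Lo/E/H, p/Lo/W/T, p/Lo/W/H, p/Mid/E/T, p/Mid/E/H, p/Mid/W/T, p/Mid/W/H, p/Hi/E/T, p/Hi/E/H, p/Hi/W/T, p/Hi/W/H. Columns: hz, hy, gz, gy.
{q/Lo/E/T, q/Lo/E/H} → row (8,0) (8,0) (8,0) (8,0)
{q/Lo/W/T, q/Lo/W/H} → row (8,8) (4,3) (8,8) (4,3)
{q/Mid/E/T, q/Mid/W/T} → row (7,9) (4,2) (7,9) (4,2)
{q/Mid/E/H, q/Mid/W/H} → row (3,1) (3,1) (3,1) (3,1)
{q/Hi/E/T, q/Hi/E/H, q/Hi/W/T, q/Hi/W/H} → row (3,5) (3,5) (8,9) (8,9)
{p/Lo/E/T, p/Lo/E/H, p/Lo/W/T, p/Lo/W/H, p/Mid/E/T, p/Mid/E/H, p/Mid/W/T, p/Mid/W/H, p/Hi/E/T, p/Hi/E/H, p/Hi/W/T, p/Hi/W/H} → row (5,0) (5,0) (5,0) (5,0)
That's 6 distinct rows out of 24 strategies.

6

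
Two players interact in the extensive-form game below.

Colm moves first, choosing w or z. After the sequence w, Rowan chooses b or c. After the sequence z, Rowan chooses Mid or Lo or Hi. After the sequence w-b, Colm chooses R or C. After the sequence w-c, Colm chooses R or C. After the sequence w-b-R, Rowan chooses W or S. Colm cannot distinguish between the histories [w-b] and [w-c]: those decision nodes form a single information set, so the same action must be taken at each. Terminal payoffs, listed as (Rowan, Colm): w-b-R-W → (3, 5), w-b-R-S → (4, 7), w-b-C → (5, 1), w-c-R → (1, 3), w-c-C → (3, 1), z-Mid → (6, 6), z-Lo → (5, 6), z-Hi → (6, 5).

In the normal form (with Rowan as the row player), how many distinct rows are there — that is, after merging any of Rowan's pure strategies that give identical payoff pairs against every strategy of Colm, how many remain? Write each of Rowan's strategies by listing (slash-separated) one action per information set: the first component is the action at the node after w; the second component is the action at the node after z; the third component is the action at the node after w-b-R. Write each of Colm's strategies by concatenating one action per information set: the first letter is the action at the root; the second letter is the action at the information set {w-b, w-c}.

9

Rowan has 12 pure strategies: b/Mid/W, b/Mid/S, b/Lo/W, b/Lo/S, b/Hi/W, b/Hi/S, c/Mid/W, c/Mid/S, c/Lo/W, c/Lo/S, c/Hi/W, c/Hi/S. Columns: wR, wC, zR, zC.
{b/Mid/W} → row (3,5) (5,1) (6,6) (6,6)
{b/Mid/S} → row (4,7) (5,1) (6,6) (6,6)
{b/Lo/W} → row (3,5) (5,1) (5,6) (5,6)
{b/Lo/S} → row (4,7) (5,1) (5,6) (5,6)
{b/Hi/W} → row (3,5) (5,1) (6,5) (6,5)
{b/Hi/S} → row (4,7) (5,1) (6,5) (6,5)
{c/Mid/W, c/Mid/S} → row (1,3) (3,1) (6,6) (6,6)
{c/Lo/W, c/Lo/S} → row (1,3) (3,1) (5,6) (5,6)
{c/Hi/W, c/Hi/S} → row (1,3) (3,1) (6,5) (6,5)
That's 9 distinct rows out of 12 strategies.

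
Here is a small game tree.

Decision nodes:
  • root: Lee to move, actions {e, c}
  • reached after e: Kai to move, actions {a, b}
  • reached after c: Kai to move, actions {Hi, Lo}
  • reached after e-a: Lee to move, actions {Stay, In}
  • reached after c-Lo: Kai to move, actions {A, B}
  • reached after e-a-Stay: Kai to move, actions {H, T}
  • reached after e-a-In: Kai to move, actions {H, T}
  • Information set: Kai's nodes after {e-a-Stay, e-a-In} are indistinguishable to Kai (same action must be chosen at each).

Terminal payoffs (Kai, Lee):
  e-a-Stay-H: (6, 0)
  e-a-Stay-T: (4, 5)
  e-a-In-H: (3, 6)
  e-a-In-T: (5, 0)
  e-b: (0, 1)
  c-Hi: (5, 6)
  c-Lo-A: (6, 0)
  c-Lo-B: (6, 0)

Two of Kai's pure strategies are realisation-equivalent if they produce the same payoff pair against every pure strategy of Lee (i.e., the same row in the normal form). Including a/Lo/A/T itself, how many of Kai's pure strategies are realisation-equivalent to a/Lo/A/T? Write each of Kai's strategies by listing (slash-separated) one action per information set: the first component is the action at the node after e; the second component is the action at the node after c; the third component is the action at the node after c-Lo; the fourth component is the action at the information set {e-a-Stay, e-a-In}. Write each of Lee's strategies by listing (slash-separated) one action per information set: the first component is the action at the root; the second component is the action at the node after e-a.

2

Row for a/Lo/A/T (columns e/Stay, e/In, c/Stay, c/In): (4,5) (5,0) (6,0) (6,0).
Every one of Kai's information sets is on the play path for some reply by Lee when Kai follows a/Lo/A/T.
Even so, a/Lo/B/T happens to produce the same payoff in every column — so 2 strategies share this row.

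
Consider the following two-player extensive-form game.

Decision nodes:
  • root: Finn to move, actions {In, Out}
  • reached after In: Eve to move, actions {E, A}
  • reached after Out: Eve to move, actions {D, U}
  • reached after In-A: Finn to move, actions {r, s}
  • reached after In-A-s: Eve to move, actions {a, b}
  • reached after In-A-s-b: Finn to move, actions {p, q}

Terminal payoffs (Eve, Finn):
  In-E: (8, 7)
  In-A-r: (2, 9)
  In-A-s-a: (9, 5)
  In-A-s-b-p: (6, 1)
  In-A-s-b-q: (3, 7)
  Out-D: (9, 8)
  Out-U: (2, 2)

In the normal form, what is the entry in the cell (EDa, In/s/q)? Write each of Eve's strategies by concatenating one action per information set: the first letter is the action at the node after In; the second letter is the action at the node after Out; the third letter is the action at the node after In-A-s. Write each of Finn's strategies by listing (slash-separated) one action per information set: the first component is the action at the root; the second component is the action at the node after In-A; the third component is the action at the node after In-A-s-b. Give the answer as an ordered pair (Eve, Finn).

Trace the play path from the root:
  Finn plays In
  Eve plays E at [In]
→ terminal payoff (8, 7).
(Eve's choice at the node after Out is never reached on this path, so it doesn't affect the outcome.)

(8, 7)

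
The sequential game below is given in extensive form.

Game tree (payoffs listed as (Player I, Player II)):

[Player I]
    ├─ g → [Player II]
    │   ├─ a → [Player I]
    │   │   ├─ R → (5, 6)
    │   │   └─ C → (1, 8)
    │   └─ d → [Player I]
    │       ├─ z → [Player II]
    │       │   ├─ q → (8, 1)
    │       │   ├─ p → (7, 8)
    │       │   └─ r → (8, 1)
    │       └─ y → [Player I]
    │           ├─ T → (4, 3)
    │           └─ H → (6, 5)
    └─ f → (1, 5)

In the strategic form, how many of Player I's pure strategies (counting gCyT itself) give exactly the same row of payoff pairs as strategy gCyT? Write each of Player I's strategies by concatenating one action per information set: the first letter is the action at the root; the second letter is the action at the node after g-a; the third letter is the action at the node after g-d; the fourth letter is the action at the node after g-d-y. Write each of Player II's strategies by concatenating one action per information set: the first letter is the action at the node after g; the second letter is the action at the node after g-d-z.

1

Row for gCyT (columns aq, ap, ar, dq, dp, dr): (1,8) (1,8) (1,8) (4,3) (4,3) (4,3).
Every one of Player I's information sets is on the play path for some reply by Player II when Player I follows gCyT.
Changing the action at any of them therefore changes at least one column, so only gCyT itself gives this row.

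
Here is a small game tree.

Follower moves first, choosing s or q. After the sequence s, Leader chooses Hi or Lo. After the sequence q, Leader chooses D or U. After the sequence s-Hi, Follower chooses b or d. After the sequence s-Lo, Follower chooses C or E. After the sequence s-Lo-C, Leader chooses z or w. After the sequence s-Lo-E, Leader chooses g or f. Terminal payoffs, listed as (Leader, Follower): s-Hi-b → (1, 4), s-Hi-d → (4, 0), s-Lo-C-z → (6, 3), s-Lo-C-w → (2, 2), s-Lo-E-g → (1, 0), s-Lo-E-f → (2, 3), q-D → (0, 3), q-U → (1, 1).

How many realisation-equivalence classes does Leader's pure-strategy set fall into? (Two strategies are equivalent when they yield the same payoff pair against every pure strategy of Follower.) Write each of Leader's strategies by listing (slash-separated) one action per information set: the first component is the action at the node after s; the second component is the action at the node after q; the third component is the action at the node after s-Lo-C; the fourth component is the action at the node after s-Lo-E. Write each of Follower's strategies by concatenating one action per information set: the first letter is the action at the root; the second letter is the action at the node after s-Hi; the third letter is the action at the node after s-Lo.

10

Leader has 16 pure strategies: Hi/D/z/g, Hi/D/z/f, Hi/D/w/g, Hi/D/w/f, Hi/U/z/g, Hi/U/z/f, Hi/U/w/g, Hi/U/w/f, Lo/D/z/g, Lo/D/z/f, Lo/D/w/g, Lo/D/w/f, Lo/U/z/g, Lo/U/z/f, Lo/U/w/g, Lo/U/w/f. Columns: sbC, sbE, sdC, sdE, qbC, qbE, qdC, qdE.
{Hi/D/z/g, Hi/D/z/f, Hi/D/w/g, Hi/D/w/f} → row (1,4) (1,4) (4,0) (4,0) (0,3) (0,3) (0,3) (0,3)
{Hi/U/z/g, Hi/U/z/f, Hi/U/w/g, Hi/U/w/f} → row (1,4) (1,4) (4,0) (4,0) (1,1) (1,1) (1,1) (1,1)
{Lo/D/z/g} → row (6,3) (1,0) (6,3) (1,0) (0,3) (0,3) (0,3) (0,3)
{Lo/D/z/f} → row (6,3) (2,3) (6,3) (2,3) (0,3) (0,3) (0,3) (0,3)
{Lo/D/w/g} → row (2,2) (1,0) (2,2) (1,0) (0,3) (0,3) (0,3) (0,3)
{Lo/D/w/f} → row (2,2) (2,3) (2,2) (2,3) (0,3) (0,3) (0,3) (0,3)
{Lo/U/z/g} → row (6,3) (1,0) (6,3) (1,0) (1,1) (1,1) (1,1) (1,1)
{Lo/U/z/f} → row (6,3) (2,3) (6,3) (2,3) (1,1) (1,1) (1,1) (1,1)
{Lo/U/w/g} → row (2,2) (1,0) (2,2) (1,0) (1,1) (1,1) (1,1) (1,1)
{Lo/U/w/f} → row (2,2) (2,3) (2,2) (2,3) (1,1) (1,1) (1,1) (1,1)
That's 10 distinct rows out of 16 strategies.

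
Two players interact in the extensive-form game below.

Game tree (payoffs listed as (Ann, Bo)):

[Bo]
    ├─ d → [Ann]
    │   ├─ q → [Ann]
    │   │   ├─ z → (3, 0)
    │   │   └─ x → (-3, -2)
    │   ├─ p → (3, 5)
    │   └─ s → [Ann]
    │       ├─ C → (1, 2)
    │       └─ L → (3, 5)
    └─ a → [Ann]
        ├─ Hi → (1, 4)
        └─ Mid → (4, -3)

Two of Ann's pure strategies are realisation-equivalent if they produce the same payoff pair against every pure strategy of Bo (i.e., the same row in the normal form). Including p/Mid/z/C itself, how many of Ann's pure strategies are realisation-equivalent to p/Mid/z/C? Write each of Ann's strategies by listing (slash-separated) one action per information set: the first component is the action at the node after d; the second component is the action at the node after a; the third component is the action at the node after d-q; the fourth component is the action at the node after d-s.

Row for p/Mid/z/C (columns d, a): (3,5) (4,-3).
Under p/Mid/z/C, Ann's choice at the node after d-q and at the node after d-s can never be reached regardless of what Bo does, so varying those choices leaves every outcome unchanged.
Holding the reachable choices fixed and varying the unreachable ones freely already gives 2 × 2 = 4 equivalent strategies.
Checking the remaining rows, s/Mid/z/L, s/Mid/x/L also happen to give the same payoffs in every column, bringing the total to 6: p/Mid/z/C, p/Mid/z/L, p/Mid/x/C, p/Mid/x/L, s/Mid/z/L, s/Mid/x/L.

6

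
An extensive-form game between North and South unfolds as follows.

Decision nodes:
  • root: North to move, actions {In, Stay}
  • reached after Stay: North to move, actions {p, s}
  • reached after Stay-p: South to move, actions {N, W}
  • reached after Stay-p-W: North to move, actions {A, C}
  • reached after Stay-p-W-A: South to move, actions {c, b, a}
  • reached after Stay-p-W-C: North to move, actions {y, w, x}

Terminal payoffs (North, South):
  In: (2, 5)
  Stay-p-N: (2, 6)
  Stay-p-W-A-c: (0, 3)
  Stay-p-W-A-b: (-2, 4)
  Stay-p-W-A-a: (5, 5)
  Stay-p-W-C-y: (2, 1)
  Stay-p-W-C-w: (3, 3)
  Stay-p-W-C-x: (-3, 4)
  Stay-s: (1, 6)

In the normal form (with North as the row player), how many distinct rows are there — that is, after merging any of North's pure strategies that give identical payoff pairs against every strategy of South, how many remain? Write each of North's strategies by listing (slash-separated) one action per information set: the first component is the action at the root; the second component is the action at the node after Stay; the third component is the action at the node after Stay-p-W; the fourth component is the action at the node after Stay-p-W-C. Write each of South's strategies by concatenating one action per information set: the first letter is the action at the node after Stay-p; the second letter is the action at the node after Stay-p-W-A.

North has 24 pure strategies: In/p/A/y, In/p/A/w, In/p/A/x, In/p/C/y, In/p/C/w, In/p/C/x, In/s/A/y, In/s/A/w, In/s/A/x, In/s/C/y, In/s/C/w, In/s/C/x, Stay/p/A/y, Stay/p/A/w, Stay/p/A/x, Stay/p/C/y, Stay/p/C/w, Stay/p/C/x, Stay/s/A/y, Stay/s/A/w, Stay/s/A/x, Stay/s/C/y, Stay/s/C/w, Stay/s/C/x. Columns: Nc, Nb, Na, Wc, Wb, Wa.
{In/p/A/y, In/p/A/w, In/p/A/x, In/p/C/y, In/p/C/w, In/p/C/x, In/s/A/y, In/s/A/w, In/s/A/x, In/s/C/y, In/s/C/w, In/s/C/x} → row (2,5) (2,5) (2,5) (2,5) (2,5) (2,5)
{Stay/p/A/y, Stay/p/A/w, Stay/p/A/x} → row (2,6) (2,6) (2,6) (0,3) (-2,4) (5,5)
{Stay/p/C/y} → row (2,6) (2,6) (2,6) (2,1) (2,1) (2,1)
{Stay/p/C/w} → row (2,6) (2,6) (2,6) (3,3) (3,3) (3,3)
{Stay/p/C/x} → row (2,6) (2,6) (2,6) (-3,4) (-3,4) (-3,4)
{Stay/s/A/y, Stay/s/A/w, Stay/s/A/x, Stay/s/C/y, Stay/s/C/w, Stay/s/C/x} → row (1,6) (1,6) (1,6) (1,6) (1,6) (1,6)
That's 6 distinct rows out of 24 strategies.

6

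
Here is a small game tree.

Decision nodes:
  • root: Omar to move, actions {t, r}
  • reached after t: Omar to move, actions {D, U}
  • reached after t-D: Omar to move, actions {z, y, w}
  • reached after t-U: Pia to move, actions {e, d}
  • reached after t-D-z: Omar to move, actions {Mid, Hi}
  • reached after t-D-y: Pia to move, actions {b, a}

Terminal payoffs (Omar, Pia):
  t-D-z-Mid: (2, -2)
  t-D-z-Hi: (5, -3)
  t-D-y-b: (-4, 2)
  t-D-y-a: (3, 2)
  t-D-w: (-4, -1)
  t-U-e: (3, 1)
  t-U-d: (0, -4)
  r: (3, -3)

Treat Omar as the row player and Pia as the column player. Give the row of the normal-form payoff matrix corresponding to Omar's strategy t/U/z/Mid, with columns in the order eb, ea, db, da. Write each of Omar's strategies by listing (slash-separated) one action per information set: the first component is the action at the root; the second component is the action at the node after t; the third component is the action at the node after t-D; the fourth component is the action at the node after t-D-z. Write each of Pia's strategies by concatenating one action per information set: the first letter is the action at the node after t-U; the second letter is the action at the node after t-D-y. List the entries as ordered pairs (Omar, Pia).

(3,1) (3,1) (0,-4) (0,-4)

vs eb: Omar plays t → Omar plays U at [t] → Pia plays e at [t-U] → (3, 1)
vs ea: Omar plays t → Omar plays U at [t] → Pia plays e at [t-U] → (3, 1)
vs db: Omar plays t → Omar plays U at [t] → Pia plays d at [t-U] → (0, -4)
vs da: Omar plays t → Omar plays U at [t] → Pia plays d at [t-U] → (0, -4)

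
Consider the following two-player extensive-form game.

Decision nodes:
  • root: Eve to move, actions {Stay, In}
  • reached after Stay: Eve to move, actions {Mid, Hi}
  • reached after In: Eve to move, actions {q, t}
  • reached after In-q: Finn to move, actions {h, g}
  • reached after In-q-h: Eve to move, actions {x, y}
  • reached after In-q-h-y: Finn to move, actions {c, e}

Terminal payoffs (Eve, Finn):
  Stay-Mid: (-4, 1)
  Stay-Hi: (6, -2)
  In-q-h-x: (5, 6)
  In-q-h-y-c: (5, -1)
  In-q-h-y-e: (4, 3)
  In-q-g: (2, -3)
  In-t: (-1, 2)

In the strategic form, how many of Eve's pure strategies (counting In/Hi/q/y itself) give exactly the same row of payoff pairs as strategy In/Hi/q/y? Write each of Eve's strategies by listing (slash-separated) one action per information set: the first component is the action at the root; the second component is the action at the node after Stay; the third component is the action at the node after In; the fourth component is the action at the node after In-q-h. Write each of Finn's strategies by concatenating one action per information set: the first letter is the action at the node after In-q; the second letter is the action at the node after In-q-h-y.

2

Row for In/Hi/q/y (columns hc, he, gc, ge): (5,-1) (4,3) (2,-3) (2,-3).
Under In/Hi/q/y, Eve's choice at the node after Stay can never be reached regardless of what Finn does, so varying those choices leaves every outcome unchanged.
Holding the reachable choices fixed and varying the unreachable one freely already gives 2 equivalent strategies.
No other strategy reproduces this row, so those 2 are the full class: In/Mid/q/y, In/Hi/q/y.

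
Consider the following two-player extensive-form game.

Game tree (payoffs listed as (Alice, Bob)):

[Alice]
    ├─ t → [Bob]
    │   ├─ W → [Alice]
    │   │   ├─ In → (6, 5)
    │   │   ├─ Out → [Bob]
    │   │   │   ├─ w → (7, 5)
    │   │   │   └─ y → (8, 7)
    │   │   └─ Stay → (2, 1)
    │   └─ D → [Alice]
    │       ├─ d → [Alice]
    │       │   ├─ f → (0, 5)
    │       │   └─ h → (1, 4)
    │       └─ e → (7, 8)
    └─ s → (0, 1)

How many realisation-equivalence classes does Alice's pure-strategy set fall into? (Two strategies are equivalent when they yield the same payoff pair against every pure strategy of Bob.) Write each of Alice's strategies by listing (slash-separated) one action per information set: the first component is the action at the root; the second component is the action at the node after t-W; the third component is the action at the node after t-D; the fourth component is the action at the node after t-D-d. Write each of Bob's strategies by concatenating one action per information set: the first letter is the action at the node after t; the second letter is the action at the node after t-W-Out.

Alice has 24 pure strategies: t/In/d/f, t/In/d/h, t/In/e/f, t/In/e/h, t/Out/d/f, t/Out/d/h, t/Out/e/f, t/Out/e/h, t/Stay/d/f, t/Stay/d/h, t/Stay/e/f, t/Stay/e/h, s/In/d/f, s/In/d/h, s/In/e/f, s/In/e/h, s/Out/d/f, s/Out/d/h, s/Out/e/f, s/Out/e/h, s/Stay/d/f, s/Stay/d/h, s/Stay/e/f, s/Stay/e/h. Columns: Ww, Wy, Dw, Dy.
{t/In/d/f} → row (6,5) (6,5) (0,5) (0,5)
{t/In/d/h} → row (6,5) (6,5) (1,4) (1,4)
{t/In/e/f, t/In/e/h} → row (6,5) (6,5) (7,8) (7,8)
{t/Out/d/f} → row (7,5) (8,7) (0,5) (0,5)
{t/Out/d/h} → row (7,5) (8,7) (1,4) (1,4)
{t/Out/e/f, t/Out/e/h} → row (7,5) (8,7) (7,8) (7,8)
{t/Stay/d/f} → row (2,1) (2,1) (0,5) (0,5)
{t/Stay/d/h} → row (2,1) (2,1) (1,4) (1,4)
{t/Stay/e/f, t/Stay/e/h} → row (2,1) (2,1) (7,8) (7,8)
{s/In/d/f, s/In/d/h, s/In/e/f, s/In/e/h, s/Out/d/f, s/Out/d/h, s/Out/e/f, s/Out/e/h, s/Stay/d/f, s/Stay/d/h, s/Stay/e/f, s/Stay/e/h} → row (0,1) (0,1) (0,1) (0,1)
That's 10 distinct rows out of 24 strategies.

10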